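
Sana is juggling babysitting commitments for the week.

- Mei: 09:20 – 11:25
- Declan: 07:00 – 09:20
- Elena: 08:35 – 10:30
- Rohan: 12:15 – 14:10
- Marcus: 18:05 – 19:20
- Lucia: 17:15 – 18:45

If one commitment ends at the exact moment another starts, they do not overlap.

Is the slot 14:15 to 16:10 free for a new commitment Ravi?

Yes — the slot is free

Declan: ends 09:20 at or before Ravi starts 14:15 → clear.
Elena: ends 10:30 at or before Ravi starts 14:15 → clear.
Mei: ends 11:25 at or before Ravi starts 14:15 → clear.
Rohan: ends 14:10 at or before Ravi starts 14:15 → clear.
Lucia: starts 17:15 at or after Ravi ends 16:10 → clear.
Marcus: starts 18:05 at or after Ravi ends 16:10 → clear.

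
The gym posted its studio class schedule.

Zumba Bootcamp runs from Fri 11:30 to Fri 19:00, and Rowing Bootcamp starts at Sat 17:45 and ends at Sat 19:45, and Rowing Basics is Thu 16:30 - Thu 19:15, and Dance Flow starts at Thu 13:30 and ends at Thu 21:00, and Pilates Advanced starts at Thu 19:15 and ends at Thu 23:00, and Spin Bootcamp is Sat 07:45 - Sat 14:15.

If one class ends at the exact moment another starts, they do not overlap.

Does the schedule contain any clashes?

Yes

Sorted by start: Dance Flow, Rowing Basics, Pilates Advanced, Zumba Bootcamp, Spin Bootcamp, Rowing Bootcamp.
Rowing Basics starts before Dance Flow ends → Dance Flow and Rowing Basics overlap.
That's a conflict, so the schedule is not conflict-free.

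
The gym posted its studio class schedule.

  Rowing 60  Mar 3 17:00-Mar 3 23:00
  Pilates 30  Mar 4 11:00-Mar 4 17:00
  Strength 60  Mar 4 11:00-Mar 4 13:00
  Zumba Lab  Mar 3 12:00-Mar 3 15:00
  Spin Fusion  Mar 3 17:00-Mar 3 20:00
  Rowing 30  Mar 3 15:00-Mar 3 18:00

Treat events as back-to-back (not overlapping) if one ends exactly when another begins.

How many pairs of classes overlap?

4

Two intervals overlap when each starts before the other ends.
Sorted by start: Zumba Lab, Rowing 30, Spin Fusion, Rowing 60, Pilates 30, Strength 60.
Rowing 30 starts exactly when Zumba Lab ends (back-to-back, no overlap); Zumba Lab is clear from here.
Spin Fusion starts before Rowing 30 ends → Rowing 30 and Spin Fusion overlap.
Rowing 60 starts before Rowing 30 ends → Rowing 30 and Rowing 60 overlap.
Pilates 30 starts after Rowing 30 ends; Rowing 30 is clear from here.
Rowing 60 starts before Spin Fusion ends → Spin Fusion and Rowing 60 overlap.
Pilates 30 starts after Spin Fusion ends; Spin Fusion is clear from here.
Pilates 30 starts after Rowing 60 ends; Rowing 60 is clear from here.
Strength 60 starts before Pilates 30 ends → Pilates 30 and Strength 60 overlap.
Overlapping pairs: Pilates 30 & Strength 60, Rowing 30 & Rowing 60, Rowing 30 & Spin Fusion, Rowing 60 & Spin Fusion — 4 in total.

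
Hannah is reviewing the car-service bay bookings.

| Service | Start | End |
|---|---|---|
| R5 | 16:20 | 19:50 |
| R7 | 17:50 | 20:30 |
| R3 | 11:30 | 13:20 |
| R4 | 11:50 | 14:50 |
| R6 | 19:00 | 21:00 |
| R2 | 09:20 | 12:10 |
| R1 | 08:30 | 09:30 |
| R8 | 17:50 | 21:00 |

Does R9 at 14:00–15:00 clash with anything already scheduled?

Yes — it overlaps R4

R1: ends 09:30 at or before R9 starts 14:00 → clear.
R2: ends 12:10 at or before R9 starts 14:00 → clear.
R3: ends 13:20 at or before R9 starts 14:00 → clear.
R4: starts 11:50 before R9 ends 15:00, and ends 14:50 after R9 starts 14:00 → overlap.
R5: starts 16:20 at or after R9 ends 15:00 → clear.
R7: starts 17:50 at or after R9 ends 15:00 → clear.
R8: starts 17:50 at or after R9 ends 15:00 → clear.
R6: starts 19:00 at or after R9 ends 15:00 → clear.
R9 overlaps R4.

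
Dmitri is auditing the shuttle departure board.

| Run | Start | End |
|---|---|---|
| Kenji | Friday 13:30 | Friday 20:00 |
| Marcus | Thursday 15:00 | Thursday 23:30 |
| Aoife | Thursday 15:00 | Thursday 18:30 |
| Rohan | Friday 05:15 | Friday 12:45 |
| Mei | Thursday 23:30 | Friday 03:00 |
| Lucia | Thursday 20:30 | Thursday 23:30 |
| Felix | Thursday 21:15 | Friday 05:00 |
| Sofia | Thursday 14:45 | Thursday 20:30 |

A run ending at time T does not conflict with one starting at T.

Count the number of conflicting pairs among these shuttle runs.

7

Sorted by start: Sofia, Aoife, Marcus, Lucia, Felix, Mei, Rohan, Kenji.
Aoife starts before Sofia ends → Sofia and Aoife overlap.
Marcus starts before Sofia ends → Sofia and Marcus overlap.
Lucia starts exactly when Sofia ends (back-to-back, no overlap) — done with Sofia.
Marcus starts before Aoife ends → Aoife and Marcus overlap.
Lucia starts after Aoife ends — done with Aoife.
Lucia starts before Marcus ends → Marcus and Lucia overlap.
Felix starts before Marcus ends → Marcus and Felix overlap.
Mei starts exactly when Marcus ends (back-to-back, no overlap) — done with Marcus.
Felix starts before Lucia ends → Lucia and Felix overlap.
Mei starts exactly when Lucia ends (back-to-back, no overlap) — done with Lucia.
Mei starts before Felix ends → Felix and Mei overlap.
Rohan starts after Felix ends — done with Felix.
Rohan starts after Mei ends — done with Mei.
Kenji starts after Rohan ends.
Overlapping pairs: Aoife & Marcus, Aoife & Sofia, Felix & Lucia, Felix & Marcus, Felix & Mei, Lucia & Marcus, Marcus & Sofia — 7 in total.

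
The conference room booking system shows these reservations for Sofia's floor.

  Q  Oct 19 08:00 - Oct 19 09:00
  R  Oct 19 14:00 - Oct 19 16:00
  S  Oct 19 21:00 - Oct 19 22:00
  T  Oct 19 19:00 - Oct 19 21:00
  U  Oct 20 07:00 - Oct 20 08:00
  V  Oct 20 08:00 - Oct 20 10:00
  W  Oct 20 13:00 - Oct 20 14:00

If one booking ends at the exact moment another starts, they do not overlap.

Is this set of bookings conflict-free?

Yes

Sorted by start: Q, R, T, S, U, V, W.
R starts after Q ends — done with Q.
T starts after R ends — done with R.
S starts exactly when T ends (back-to-back, no overlap) — done with T.
U starts after S ends — done with S.
V starts exactly when U ends (back-to-back, no overlap) — done with U.
W starts after V ends.
Every pair is clear; the schedule has no overlaps.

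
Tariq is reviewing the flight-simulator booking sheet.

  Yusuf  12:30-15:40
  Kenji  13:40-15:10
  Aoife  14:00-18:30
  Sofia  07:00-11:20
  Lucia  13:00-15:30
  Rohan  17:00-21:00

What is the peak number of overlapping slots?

4

Sort all start/end points and keep a running count:
07:00 start Sofia → 1
11:20 end Sofia → 0
12:30 start Yusuf → 1
13:00 start Lucia → 2
13:40 start Kenji → 3
14:00 start Aoife → 4
15:10 end Kenji → 3
15:30 end Lucia → 2
15:40 end Yusuf → 1
17:00 start Rohan → 2
18:30 end Aoife → 1
21:00 end Rohan → 0
Peak is 4, at 14:00 (Aoife, Kenji, Lucia, Yusuf).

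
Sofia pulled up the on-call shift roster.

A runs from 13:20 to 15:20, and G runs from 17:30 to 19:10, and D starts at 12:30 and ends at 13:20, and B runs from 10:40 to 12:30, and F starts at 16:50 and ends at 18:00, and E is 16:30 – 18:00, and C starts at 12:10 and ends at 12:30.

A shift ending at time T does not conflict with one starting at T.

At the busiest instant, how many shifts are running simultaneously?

3

Walk through starts and ends in time order (an end at T is processed before a start at T):
10:40 start B → 1
12:10 start C → 2
12:30 end B → 1
12:30 end C → 0
12:30 start D → 1
13:20 end D → 0
13:20 start A → 1
15:20 end A → 0
16:30 start E → 1
16:50 start F → 2
17:30 start G → 3
18:00 end E → 2
18:00 end F → 1
19:10 end G → 0
Peak is 3, at 17:30 (E, F, G).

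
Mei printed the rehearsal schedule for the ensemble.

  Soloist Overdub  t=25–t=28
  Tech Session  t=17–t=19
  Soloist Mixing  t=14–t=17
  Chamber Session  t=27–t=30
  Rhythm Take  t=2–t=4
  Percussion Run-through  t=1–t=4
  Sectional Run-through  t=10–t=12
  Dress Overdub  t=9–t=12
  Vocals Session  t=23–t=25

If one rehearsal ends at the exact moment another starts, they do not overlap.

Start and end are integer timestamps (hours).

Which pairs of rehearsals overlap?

Sorted by start: Percussion Run-through, Rhythm Take, Dress Overdub, Sectional Run-through, Soloist Mixing, Tech Session, Vocals Session, Soloist Overdub, Chamber Session.
Rhythm Take starts before Percussion Run-through ends → Percussion Run-through and Rhythm Take overlap.
Dress Overdub starts after Percussion Run-through ends; Percussion Run-through is clear from here.
Dress Overdub starts after Rhythm Take ends; Rhythm Take is clear from here.
Sectional Run-through starts before Dress Overdub ends → Dress Overdub and Sectional Run-through overlap.
Soloist Mixing starts after Dress Overdub ends; Dress Overdub is clear from here.
Soloist Mixing starts after Sectional Run-through ends; Sectional Run-through is clear from here.
Tech Session starts exactly when Soloist Mixing ends (back-to-back, no overlap); Soloist Mixing is clear from here.
Vocals Session starts after Tech Session ends; Tech Session is clear from here.
Soloist Overdub starts exactly when Vocals Session ends (back-to-back, no overlap); Vocals Session is clear from here.
Chamber Session starts before Soloist Overdub ends → Soloist Overdub and Chamber Session overlap.

Chamber Session & Soloist Overdub, Dress Overdub & Sectional Run-through, Percussion Run-through & Rhythm Take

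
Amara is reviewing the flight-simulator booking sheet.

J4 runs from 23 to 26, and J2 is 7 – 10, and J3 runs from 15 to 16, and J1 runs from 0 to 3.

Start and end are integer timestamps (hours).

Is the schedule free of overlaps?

Yes

Check each pair: they overlap iff neither finishes before the other starts.
Sorted by start: J1, J2, J3, J4.
J2 starts after J1 ends, so J1 has no further overlaps.
J3 starts after J2 ends, so J2 has no further overlaps.
J4 starts after J3 ends.
Every pair is clear; the schedule has no overlaps.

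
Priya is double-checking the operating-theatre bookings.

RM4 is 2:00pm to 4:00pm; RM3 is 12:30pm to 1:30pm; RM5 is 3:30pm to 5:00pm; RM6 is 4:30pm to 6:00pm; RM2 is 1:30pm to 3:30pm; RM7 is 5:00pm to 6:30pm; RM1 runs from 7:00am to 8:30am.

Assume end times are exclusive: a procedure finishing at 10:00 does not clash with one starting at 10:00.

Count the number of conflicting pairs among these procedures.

Sorted by start: RM1, RM3, RM2, RM4, RM5, RM6, RM7.
RM3 starts after RM1 ends, so nothing later overlaps RM1 either.
RM2 starts exactly when RM3 ends (back-to-back, no overlap), so nothing later overlaps RM3 either.
RM4 starts before RM2 ends → RM2 and RM4 overlap.
RM5 starts exactly when RM2 ends (back-to-back, no overlap), so nothing later overlaps RM2 either.
RM5 starts before RM4 ends → RM4 and RM5 overlap.
RM6 starts after RM4 ends, so nothing later overlaps RM4 either.
RM6 starts before RM5 ends → RM5 and RM6 overlap.
RM7 starts exactly when RM5 ends (back-to-back, no overlap).
RM7 starts before RM6 ends → RM6 and RM7 overlap.
Overlapping pairs: RM2 & RM4, RM4 & RM5, RM5 & RM6, RM6 & RM7 — 4 in total.

4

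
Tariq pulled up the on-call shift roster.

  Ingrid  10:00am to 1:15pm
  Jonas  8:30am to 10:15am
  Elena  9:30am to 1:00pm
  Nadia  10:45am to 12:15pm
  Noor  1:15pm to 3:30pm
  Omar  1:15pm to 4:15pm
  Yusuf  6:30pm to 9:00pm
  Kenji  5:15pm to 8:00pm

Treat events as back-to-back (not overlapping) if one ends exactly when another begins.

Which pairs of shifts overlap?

Sorted by start: Jonas, Elena, Ingrid, Nadia, Noor, Omar, Kenji, Yusuf.
Elena starts before Jonas ends → Jonas and Elena overlap.
Ingrid starts before Jonas ends → Jonas and Ingrid overlap.
Nadia starts after Jonas ends; Jonas is clear from here.
Ingrid starts before Elena ends → Elena and Ingrid overlap.
Nadia starts before Elena ends → Elena and Nadia overlap.
Noor starts after Elena ends; Elena is clear from here.
Nadia starts before Ingrid ends → Ingrid and Nadia overlap.
Noor starts exactly when Ingrid ends (back-to-back, no overlap); Ingrid is clear from here.
Noor starts after Nadia ends; Nadia is clear from here.
Omar starts before Noor ends → Noor and Omar overlap.
Kenji starts after Noor ends; Noor is clear from here.
Kenji starts after Omar ends; Omar is clear from here.
Yusuf starts before Kenji ends → Kenji and Yusuf overlap.

Elena & Ingrid, Elena & Jonas, Elena & Nadia, Ingrid & Jonas, Ingrid & Nadia, Kenji & Yusuf, Noor & Omar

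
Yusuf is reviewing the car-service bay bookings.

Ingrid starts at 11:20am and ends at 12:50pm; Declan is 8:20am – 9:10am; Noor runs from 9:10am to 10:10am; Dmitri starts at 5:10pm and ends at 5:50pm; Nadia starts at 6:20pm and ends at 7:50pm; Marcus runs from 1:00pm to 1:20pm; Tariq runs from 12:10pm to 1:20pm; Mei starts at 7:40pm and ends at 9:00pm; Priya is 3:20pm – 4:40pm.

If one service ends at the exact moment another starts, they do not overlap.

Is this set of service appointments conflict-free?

Sorted by start: Declan, Noor, Ingrid, Tariq, Marcus, Priya, Dmitri, Nadia, Mei.
Noor starts exactly when Declan ends (back-to-back, no overlap); Declan is clear from here.
Ingrid starts after Noor ends; Noor is clear from here.
Tariq starts before Ingrid ends → Ingrid and Tariq overlap.
That's a conflict, so the schedule is not conflict-free.

No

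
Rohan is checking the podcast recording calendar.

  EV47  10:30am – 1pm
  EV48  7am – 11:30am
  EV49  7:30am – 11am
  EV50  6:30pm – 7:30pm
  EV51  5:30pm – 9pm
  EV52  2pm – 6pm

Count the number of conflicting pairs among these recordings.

5

Sorted by start: EV48, EV49, EV47, EV52, EV51, EV50.
EV49 starts before EV48 ends → EV48 and EV49 overlap.
EV47 starts before EV48 ends → EV48 and EV47 overlap.
EV52 starts after EV48 ends, so EV48 has no further overlaps.
EV47 starts before EV49 ends → EV49 and EV47 overlap.
EV52 starts after EV49 ends, so EV49 has no further overlaps.
EV52 starts after EV47 ends, so EV47 has no further overlaps.
EV51 starts before EV52 ends → EV52 and EV51 overlap.
EV50 starts after EV52 ends.
EV50 starts before EV51 ends → EV51 and EV50 overlap.
Overlapping pairs: EV47 & EV48, EV47 & EV49, EV48 & EV49, EV50 & EV51, EV51 & EV52 — 5 in total.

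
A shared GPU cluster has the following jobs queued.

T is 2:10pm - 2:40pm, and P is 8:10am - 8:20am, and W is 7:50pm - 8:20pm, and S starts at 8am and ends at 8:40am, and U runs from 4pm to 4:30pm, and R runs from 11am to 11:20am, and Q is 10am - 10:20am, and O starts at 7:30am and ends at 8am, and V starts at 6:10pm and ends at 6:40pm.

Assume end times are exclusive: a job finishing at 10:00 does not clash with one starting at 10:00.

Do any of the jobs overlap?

Sorted by start: O, S, P, Q, R, T, U, V, W.
S starts exactly when O ends (back-to-back, no overlap), so nothing later overlaps O either.
P starts before S ends → S and P overlap.
That's a conflict, so the schedule is not conflict-free.

Yes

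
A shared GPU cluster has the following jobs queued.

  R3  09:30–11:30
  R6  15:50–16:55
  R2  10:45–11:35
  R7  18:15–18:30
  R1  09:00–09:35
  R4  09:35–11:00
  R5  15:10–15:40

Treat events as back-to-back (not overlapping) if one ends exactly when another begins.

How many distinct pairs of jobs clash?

4

Sorted by start: R1, R3, R4, R2, R5, R6, R7.
R3 starts before R1 ends → R1 and R3 overlap.
R4 starts exactly when R1 ends (back-to-back, no overlap) — done with R1.
R4 starts before R3 ends → R3 and R4 overlap.
R2 starts before R3 ends → R3 and R2 overlap.
R5 starts after R3 ends — done with R3.
R2 starts before R4 ends → R4 and R2 overlap.
R5 starts after R4 ends — done with R4.
R5 starts after R2 ends — done with R2.
R6 starts after R5 ends — done with R5.
R7 starts after R6 ends.
Overlapping pairs: R1 & R3, R2 & R3, R2 & R4, R3 & R4 — 4 in total.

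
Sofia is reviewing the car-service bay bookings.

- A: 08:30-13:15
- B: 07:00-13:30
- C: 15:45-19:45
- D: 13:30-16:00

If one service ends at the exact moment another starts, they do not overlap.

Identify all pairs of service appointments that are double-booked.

Two intervals overlap when each starts before the other ends.
Sorted by start: B, A, D, C.
A starts before B ends → B and A overlap.
D starts exactly when B ends (back-to-back, no overlap), so B has no further overlaps.
D starts after A ends, so A has no further overlaps.
C starts before D ends → D and C overlap.

A & B, C & D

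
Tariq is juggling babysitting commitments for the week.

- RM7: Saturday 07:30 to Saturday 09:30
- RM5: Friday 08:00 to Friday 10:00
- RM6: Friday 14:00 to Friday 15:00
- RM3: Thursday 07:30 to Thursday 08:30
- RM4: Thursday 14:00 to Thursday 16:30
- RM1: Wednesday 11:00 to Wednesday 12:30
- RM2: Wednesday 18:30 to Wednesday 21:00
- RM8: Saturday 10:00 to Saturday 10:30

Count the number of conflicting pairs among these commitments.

0

Check each pair: they overlap iff neither finishes before the other starts.
Sorted by start: RM1, RM2, RM3, RM4, RM5, RM6, RM7, RM8.
RM2 starts after RM1 ends — done with RM1.
RM3 starts after RM2 ends — done with RM2.
RM4 starts after RM3 ends — done with RM3.
RM5 starts after RM4 ends — done with RM4.
RM6 starts after RM5 ends — done with RM5.
RM7 starts after RM6 ends — done with RM6.
RM8 starts after RM7 ends.
No pair overlaps.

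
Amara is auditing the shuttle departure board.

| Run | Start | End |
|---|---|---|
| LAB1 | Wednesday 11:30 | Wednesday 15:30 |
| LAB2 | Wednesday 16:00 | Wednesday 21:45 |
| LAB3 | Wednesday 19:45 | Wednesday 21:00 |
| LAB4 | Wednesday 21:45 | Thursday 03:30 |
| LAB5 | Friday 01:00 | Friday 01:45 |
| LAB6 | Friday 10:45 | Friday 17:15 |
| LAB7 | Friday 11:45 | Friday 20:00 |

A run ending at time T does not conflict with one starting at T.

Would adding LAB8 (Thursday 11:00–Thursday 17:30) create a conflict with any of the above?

No — it doesn't clash with anything

LAB1: ends Wednesday 15:30 at or before LAB8 starts Thursday 11:00 → clear.
LAB2: ends Wednesday 21:45 at or before LAB8 starts Thursday 11:00 → clear.
LAB3: ends Wednesday 21:00 at or before LAB8 starts Thursday 11:00 → clear.
LAB4: ends Thursday 03:30 at or before LAB8 starts Thursday 11:00 → clear.
LAB5: starts Friday 01:00 at or after LAB8 ends Thursday 17:30 → clear.
LAB6: starts Friday 10:45 at or after LAB8 ends Thursday 17:30 → clear.
LAB7: starts Friday 11:45 at or after LAB8 ends Thursday 17:30 → clear.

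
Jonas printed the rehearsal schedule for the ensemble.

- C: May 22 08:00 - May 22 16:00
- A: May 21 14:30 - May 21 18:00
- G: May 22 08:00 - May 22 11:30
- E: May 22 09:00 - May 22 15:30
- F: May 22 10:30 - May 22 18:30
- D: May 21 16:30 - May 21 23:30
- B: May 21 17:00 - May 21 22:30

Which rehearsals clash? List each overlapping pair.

Sorted by start: A, D, B, C, G, E, F.
D starts before A ends → A and D overlap.
B starts before A ends → A and B overlap.
C starts after A ends — done with A.
B starts before D ends → D and B overlap.
C starts after D ends — done with D.
C starts after B ends — done with B.
G starts before C ends → C and G overlap.
E starts before C ends → C and E overlap.
F starts before C ends → C and F overlap.
E starts before G ends → G and E overlap.
F starts before G ends → G and F overlap.
F starts before E ends → E and F overlap.

A & B, A & D, B & D, C & E, C & F, C & G, E & F, E & G, F & G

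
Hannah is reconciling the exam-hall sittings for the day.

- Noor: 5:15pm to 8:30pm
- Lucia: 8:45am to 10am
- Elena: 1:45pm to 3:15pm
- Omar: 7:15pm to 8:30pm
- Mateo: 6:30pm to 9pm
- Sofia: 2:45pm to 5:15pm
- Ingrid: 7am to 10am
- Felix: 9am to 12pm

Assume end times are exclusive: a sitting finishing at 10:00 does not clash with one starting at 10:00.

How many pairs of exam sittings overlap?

Sorted by start: Ingrid, Lucia, Felix, Elena, Sofia, Noor, Mateo, Omar.
Lucia starts before Ingrid ends → Ingrid and Lucia overlap.
Felix starts before Ingrid ends → Ingrid and Felix overlap.
Elena starts after Ingrid ends — done with Ingrid.
Felix starts before Lucia ends → Lucia and Felix overlap.
Elena starts after Lucia ends — done with Lucia.
Elena starts after Felix ends — done with Felix.
Sofia starts before Elena ends → Elena and Sofia overlap.
Noor starts after Elena ends — done with Elena.
Noor starts exactly when Sofia ends (back-to-back, no overlap) — done with Sofia.
Mateo starts before Noor ends → Noor and Mateo overlap.
Omar starts before Noor ends → Noor and Omar overlap.
Omar starts before Mateo ends → Mateo and Omar overlap.
Overlapping pairs: Elena & Sofia, Felix & Ingrid, Felix & Lucia, Ingrid & Lucia, Mateo & Noor, Mateo & Omar, Noor & Omar — 7 in total.

7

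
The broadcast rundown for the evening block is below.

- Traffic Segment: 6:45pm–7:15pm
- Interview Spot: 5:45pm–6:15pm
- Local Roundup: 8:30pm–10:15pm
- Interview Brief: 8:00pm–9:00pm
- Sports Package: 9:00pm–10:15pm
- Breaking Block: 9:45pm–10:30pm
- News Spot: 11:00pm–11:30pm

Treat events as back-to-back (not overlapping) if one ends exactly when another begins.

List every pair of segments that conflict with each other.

Breaking Block & Local Roundup, Breaking Block & Sports Package, Interview Brief & Local Roundup, Local Roundup & Sports Package

Two intervals overlap when each starts before the other ends.
Sorted by start: Interview Spot, Traffic Segment, Interview Brief, Local Roundup, Sports Package, Breaking Block, News Spot.
Traffic Segment starts after Interview Spot ends, so Interview Spot has no further overlaps.
Interview Brief starts after Traffic Segment ends, so Traffic Segment has no further overlaps.
Local Roundup starts before Interview Brief ends → Interview Brief and Local Roundup overlap.
Sports Package starts exactly when Interview Brief ends (back-to-back, no overlap), so Interview Brief has no further overlaps.
Sports Package starts before Local Roundup ends → Local Roundup and Sports Package overlap.
Breaking Block starts before Local Roundup ends → Local Roundup and Breaking Block overlap.
News Spot starts after Local Roundup ends.
Breaking Block starts before Sports Package ends → Sports Package and Breaking Block overlap.
News Spot starts after Sports Package ends.
News Spot starts after Breaking Block ends.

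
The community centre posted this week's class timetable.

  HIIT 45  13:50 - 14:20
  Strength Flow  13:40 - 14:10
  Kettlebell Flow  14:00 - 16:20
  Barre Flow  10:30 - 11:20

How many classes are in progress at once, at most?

3

Sweep the timeline, counting +1 at each start and −1 at each end (ends before starts at a tie):
10:30 start Barre Flow → 1
11:20 end Barre Flow → 0
13:40 start Strength Flow → 1
13:50 start HIIT 45 → 2
14:00 start Kettlebell Flow → 3
14:10 end Strength Flow → 2
14:20 end HIIT 45 → 1
16:20 end Kettlebell Flow → 0
Peak is 3, at 14:00 (HIIT 45, Kettlebell Flow, Strength Flow).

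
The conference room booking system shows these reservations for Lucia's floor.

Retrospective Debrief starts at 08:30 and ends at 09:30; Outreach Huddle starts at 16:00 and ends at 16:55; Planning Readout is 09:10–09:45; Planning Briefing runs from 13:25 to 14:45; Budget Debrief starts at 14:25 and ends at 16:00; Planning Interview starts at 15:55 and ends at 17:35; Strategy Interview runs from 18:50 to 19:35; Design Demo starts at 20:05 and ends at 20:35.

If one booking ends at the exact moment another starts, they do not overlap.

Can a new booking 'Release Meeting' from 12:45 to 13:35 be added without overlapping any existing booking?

No — it overlaps Planning Briefing

Retrospective Debrief: ends 09:30 at or before Release Meeting starts 12:45 → clear.
Planning Readout: ends 09:45 at or before Release Meeting starts 12:45 → clear.
Planning Briefing: starts 13:25 before Release Meeting ends 13:35, and ends 14:45 after Release Meeting starts 12:45 → overlap.
Budget Debrief: starts 14:25 at or after Release Meeting ends 13:35 → clear.
Planning Interview: starts 15:55 at or after Release Meeting ends 13:35 → clear.
Outreach Huddle: starts 16:00 at or after Release Meeting ends 13:35 → clear.
Strategy Interview: starts 18:50 at or after Release Meeting ends 13:35 → clear.
Design Demo: starts 20:05 at or after Release Meeting ends 13:35 → clear.
Release Meeting overlaps Planning Briefing.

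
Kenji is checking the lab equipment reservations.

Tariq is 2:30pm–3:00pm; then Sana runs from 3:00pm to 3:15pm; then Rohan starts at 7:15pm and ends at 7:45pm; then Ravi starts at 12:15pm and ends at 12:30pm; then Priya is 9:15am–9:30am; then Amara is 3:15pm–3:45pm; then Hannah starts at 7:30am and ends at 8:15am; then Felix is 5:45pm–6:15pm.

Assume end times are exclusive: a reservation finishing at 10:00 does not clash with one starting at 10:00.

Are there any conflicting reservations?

No

Sorted by start: Hannah, Priya, Ravi, Tariq, Sana, Amara, Felix, Rohan.
Priya starts after Hannah ends, so nothing later overlaps Hannah either.
Ravi starts after Priya ends, so nothing later overlaps Priya either.
Tariq starts after Ravi ends, so nothing later overlaps Ravi either.
Sana starts exactly when Tariq ends (back-to-back, no overlap), so nothing later overlaps Tariq either.
Amara starts exactly when Sana ends (back-to-back, no overlap), so nothing later overlaps Sana either.
Felix starts after Amara ends, so nothing later overlaps Amara either.
Rohan starts after Felix ends.
Every pair is clear; the schedule has no overlaps.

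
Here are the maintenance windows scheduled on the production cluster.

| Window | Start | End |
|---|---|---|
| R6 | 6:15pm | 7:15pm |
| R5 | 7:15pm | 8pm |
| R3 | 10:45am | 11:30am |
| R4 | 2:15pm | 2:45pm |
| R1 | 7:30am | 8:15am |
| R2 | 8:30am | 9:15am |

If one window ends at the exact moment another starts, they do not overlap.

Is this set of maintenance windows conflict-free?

Sorted by start: R1, R2, R3, R4, R6, R5.
R2 starts after R1 ends — done with R1.
R3 starts after R2 ends — done with R2.
R4 starts after R3 ends — done with R3.
R6 starts after R4 ends — done with R4.
R5 starts exactly when R6 ends (back-to-back, no overlap).
Every pair is clear; the schedule has no overlaps.

Yes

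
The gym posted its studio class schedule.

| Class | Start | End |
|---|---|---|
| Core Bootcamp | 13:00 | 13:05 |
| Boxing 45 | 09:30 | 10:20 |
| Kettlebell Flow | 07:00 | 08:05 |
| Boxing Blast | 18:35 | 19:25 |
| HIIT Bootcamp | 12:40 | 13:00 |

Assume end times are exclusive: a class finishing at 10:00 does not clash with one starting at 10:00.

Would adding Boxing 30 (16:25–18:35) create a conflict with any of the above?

No — it doesn't clash with anything

Kettlebell Flow: ends 08:05 at or before Boxing 30 starts 16:25 → clear.
Boxing 45: ends 10:20 at or before Boxing 30 starts 16:25 → clear.
HIIT Bootcamp: ends 13:00 at or before Boxing 30 starts 16:25 → clear.
Core Bootcamp: ends 13:05 at or before Boxing 30 starts 16:25 → clear.
Boxing Blast: starts 18:35 at or after Boxing 30 ends 18:35 → clear.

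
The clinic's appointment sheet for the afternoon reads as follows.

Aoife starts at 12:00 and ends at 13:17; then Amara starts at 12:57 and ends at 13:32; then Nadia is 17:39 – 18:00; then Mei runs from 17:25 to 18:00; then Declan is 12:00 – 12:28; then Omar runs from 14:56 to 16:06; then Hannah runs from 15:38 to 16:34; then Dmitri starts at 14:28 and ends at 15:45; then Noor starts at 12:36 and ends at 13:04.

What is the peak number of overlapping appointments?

Sort all start/end points and keep a running count:
12:00 start Aoife → 1
12:00 start Declan → 2
12:28 end Declan → 1
12:36 start Noor → 2
12:57 start Amara → 3
13:04 end Noor → 2
13:17 end Aoife → 1
13:32 end Amara → 0
14:28 start Dmitri → 1
14:56 start Omar → 2
15:38 start Hannah → 3
15:45 end Dmitri → 2
16:06 end Omar → 1
16:34 end Hannah → 0
17:25 start Mei → 1
17:39 start Nadia → 2
18:00 end Mei → 1
18:00 end Nadia → 0
Peak is 3, at 12:57 (Amara, Aoife, Noor).

3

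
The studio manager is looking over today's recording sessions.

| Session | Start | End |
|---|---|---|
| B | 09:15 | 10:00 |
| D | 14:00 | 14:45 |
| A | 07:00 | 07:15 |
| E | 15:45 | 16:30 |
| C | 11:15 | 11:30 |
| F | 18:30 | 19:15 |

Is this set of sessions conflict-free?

Yes

Sorted by start: A, B, C, D, E, F.
B starts after A ends, so nothing later overlaps A either.
C starts after B ends, so nothing later overlaps B either.
D starts after C ends, so nothing later overlaps C either.
E starts after D ends, so nothing later overlaps D either.
F starts after E ends.
Every pair is clear; the schedule has no overlaps.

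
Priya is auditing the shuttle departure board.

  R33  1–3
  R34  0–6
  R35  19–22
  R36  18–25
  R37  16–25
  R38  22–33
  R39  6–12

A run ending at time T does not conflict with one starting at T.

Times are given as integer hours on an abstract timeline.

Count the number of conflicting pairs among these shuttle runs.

6

Sorted by start: R34, R33, R39, R37, R36, R35, R38.
R33 starts before R34 ends → R34 and R33 overlap.
R39 starts exactly when R34 ends (back-to-back, no overlap); R34 is clear from here.
R39 starts after R33 ends; R33 is clear from here.
R37 starts after R39 ends; R39 is clear from here.
R36 starts before R37 ends → R37 and R36 overlap.
R35 starts before R37 ends → R37 and R35 overlap.
R38 starts before R37 ends → R37 and R38 overlap.
R35 starts before R36 ends → R36 and R35 overlap.
R38 starts before R36 ends → R36 and R38 overlap.
R38 starts exactly when R35 ends (back-to-back, no overlap).
Overlapping pairs: R33 & R34, R35 & R36, R35 & R37, R36 & R37, R36 & R38, R37 & R38 — 6 in total.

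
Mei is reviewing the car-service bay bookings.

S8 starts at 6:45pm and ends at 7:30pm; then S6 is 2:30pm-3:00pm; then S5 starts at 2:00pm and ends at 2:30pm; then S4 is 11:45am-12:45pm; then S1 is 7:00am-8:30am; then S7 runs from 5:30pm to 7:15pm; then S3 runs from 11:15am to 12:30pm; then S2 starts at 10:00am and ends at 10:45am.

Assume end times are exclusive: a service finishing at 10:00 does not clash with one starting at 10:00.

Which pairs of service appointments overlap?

S3 & S4, S7 & S8

Sorted by start: S1, S2, S3, S4, S5, S6, S7, S8.
S2 starts after S1 ends, so nothing later overlaps S1 either.
S3 starts after S2 ends, so nothing later overlaps S2 either.
S4 starts before S3 ends → S3 and S4 overlap.
S5 starts after S3 ends, so nothing later overlaps S3 either.
S5 starts after S4 ends, so nothing later overlaps S4 either.
S6 starts exactly when S5 ends (back-to-back, no overlap), so nothing later overlaps S5 either.
S7 starts after S6 ends, so nothing later overlaps S6 either.
S8 starts before S7 ends → S7 and S8 overlap.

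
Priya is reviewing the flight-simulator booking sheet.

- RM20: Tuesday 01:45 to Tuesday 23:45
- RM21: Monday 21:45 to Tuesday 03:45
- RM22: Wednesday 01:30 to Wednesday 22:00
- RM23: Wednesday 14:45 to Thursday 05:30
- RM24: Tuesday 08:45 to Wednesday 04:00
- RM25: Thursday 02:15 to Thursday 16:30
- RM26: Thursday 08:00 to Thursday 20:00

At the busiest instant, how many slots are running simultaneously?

Sweep the timeline, counting +1 at each start and −1 at each end (ends before starts at a tie):
Monday 21:45 start RM21 → 1
Tuesday 01:45 start RM20 → 2
Tuesday 03:45 end RM21 → 1
Tuesday 08:45 start RM24 → 2
Tuesday 23:45 end RM20 → 1
Wednesday 01:30 start RM22 → 2
Wednesday 04:00 end RM24 → 1
Wednesday 14:45 start RM23 → 2
Wednesday 22:00 end RM22 → 1
Thursday 02:15 start RM25 → 2
Thursday 05:30 end RM23 → 1
Thursday 08:00 start RM26 → 2
Thursday 16:30 end RM25 → 1
Thursday 20:00 end RM26 → 0
Peak is 2, at Tuesday 01:45 (RM20, RM21).

2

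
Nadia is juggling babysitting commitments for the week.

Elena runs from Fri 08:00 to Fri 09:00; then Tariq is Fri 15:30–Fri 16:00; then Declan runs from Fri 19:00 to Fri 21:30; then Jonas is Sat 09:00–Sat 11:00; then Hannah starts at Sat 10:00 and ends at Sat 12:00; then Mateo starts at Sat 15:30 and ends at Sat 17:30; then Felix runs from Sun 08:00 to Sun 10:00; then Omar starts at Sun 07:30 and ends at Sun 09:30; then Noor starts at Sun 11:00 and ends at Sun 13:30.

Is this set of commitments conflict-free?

No

Check each pair: they overlap iff neither finishes before the other starts.
Sorted by start: Elena, Tariq, Declan, Jonas, Hannah, Mateo, Omar, Felix, Noor.
Tariq starts after Elena ends, so nothing later overlaps Elena either.
Declan starts after Tariq ends, so nothing later overlaps Tariq either.
Jonas starts after Declan ends, so nothing later overlaps Declan either.
Hannah starts before Jonas ends → Jonas and Hannah overlap.
That's a conflict, so the schedule is not conflict-free.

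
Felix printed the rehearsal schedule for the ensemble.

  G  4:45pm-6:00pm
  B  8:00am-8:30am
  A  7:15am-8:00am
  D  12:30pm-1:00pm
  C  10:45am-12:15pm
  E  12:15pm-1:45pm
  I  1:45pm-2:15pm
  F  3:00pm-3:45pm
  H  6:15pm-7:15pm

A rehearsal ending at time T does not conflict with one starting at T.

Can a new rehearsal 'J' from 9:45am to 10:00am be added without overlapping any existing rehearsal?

Yes — the slot is free

A: ends 8:00am at or before J starts 9:45am → clear.
B: ends 8:30am at or before J starts 9:45am → clear.
C: starts 10:45am at or after J ends 10:00am → clear.
E: starts 12:15pm at or after J ends 10:00am → clear.
D: starts 12:30pm at or after J ends 10:00am → clear.
I: starts 1:45pm at or after J ends 10:00am → clear.
F: starts 3:00pm at or after J ends 10:00am → clear.
G: starts 4:45pm at or after J ends 10:00am → clear.
H: starts 6:15pm at or after J ends 10:00am → clear.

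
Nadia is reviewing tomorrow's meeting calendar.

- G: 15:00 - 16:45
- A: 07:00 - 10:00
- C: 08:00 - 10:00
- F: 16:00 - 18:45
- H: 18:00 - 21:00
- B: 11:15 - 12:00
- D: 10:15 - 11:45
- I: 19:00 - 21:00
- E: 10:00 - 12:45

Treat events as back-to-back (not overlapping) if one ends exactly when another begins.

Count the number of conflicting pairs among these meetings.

Two intervals overlap when each starts before the other ends.
Sorted by start: A, C, E, D, B, G, F, H, I.
C starts before A ends → A and C overlap.
E starts exactly when A ends (back-to-back, no overlap); A is clear from here.
E starts exactly when C ends (back-to-back, no overlap); C is clear from here.
D starts before E ends → E and D overlap.
B starts before E ends → E and B overlap.
G starts after E ends; E is clear from here.
B starts before D ends → D and B overlap.
G starts after D ends; D is clear from here.
G starts after B ends; B is clear from here.
F starts before G ends → G and F overlap.
H starts after G ends; G is clear from here.
H starts before F ends → F and H overlap.
I starts after F ends.
I starts before H ends → H and I overlap.
Overlapping pairs: A & C, B & D, B & E, D & E, F & G, F & H, H & I — 7 in total.

7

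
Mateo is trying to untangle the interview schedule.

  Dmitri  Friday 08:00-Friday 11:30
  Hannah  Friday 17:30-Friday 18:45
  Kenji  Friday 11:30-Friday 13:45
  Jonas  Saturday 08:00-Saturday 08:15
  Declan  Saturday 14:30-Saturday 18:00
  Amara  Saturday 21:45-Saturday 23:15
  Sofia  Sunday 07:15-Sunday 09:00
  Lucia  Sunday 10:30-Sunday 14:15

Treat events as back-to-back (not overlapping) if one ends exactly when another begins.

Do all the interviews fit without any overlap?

Two intervals overlap when each starts before the other ends.
Sorted by start: Dmitri, Kenji, Hannah, Jonas, Declan, Amara, Sofia, Lucia.
Kenji starts exactly when Dmitri ends (back-to-back, no overlap), so nothing later overlaps Dmitri either.
Hannah starts after Kenji ends, so nothing later overlaps Kenji either.
Jonas starts after Hannah ends, so nothing later overlaps Hannah either.
Declan starts after Jonas ends, so nothing later overlaps Jonas either.
Amara starts after Declan ends, so nothing later overlaps Declan either.
Sofia starts after Amara ends, so nothing later overlaps Amara either.
Lucia starts after Sofia ends.
Every pair is clear; the schedule has no overlaps.

Yes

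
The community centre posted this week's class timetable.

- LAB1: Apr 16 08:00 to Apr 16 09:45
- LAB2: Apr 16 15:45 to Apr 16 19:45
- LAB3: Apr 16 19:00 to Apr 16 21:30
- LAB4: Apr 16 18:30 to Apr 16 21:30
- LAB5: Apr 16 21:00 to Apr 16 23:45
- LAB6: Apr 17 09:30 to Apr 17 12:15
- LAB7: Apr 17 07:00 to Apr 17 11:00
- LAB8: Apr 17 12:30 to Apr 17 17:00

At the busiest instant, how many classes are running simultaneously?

3

Sweep the timeline, counting +1 at each start and −1 at each end (ends before starts at a tie):
Apr 16 08:00 start LAB1 → 1
Apr 16 09:45 end LAB1 → 0
Apr 16 15:45 start LAB2 → 1
Apr 16 18:30 start LAB4 → 2
Apr 16 19:00 start LAB3 → 3
Apr 16 19:45 end LAB2 → 2
Apr 16 21:00 start LAB5 → 3
Apr 16 21:30 end LAB3 → 2
Apr 16 21:30 end LAB4 → 1
Apr 16 23:45 end LAB5 → 0
Apr 17 07:00 start LAB7 → 1
Apr 17 09:30 start LAB6 → 2
Apr 17 11:00 end LAB7 → 1
Apr 17 12:15 end LAB6 → 0
Apr 17 12:30 start LAB8 → 1
Apr 17 17:00 end LAB8 → 0
Peak is 3, at Apr 16 19:00 (LAB2, LAB3, LAB4).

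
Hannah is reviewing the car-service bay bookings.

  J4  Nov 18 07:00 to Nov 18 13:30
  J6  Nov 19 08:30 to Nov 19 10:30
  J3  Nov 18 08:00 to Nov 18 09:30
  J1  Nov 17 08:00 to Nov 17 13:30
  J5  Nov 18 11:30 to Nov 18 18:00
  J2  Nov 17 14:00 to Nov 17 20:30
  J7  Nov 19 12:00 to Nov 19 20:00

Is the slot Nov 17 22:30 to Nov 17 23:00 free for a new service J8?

J1: ends Nov 17 13:30 at or before J8 starts Nov 17 22:30 → clear.
J2: ends Nov 17 20:30 at or before J8 starts Nov 17 22:30 → clear.
J4: starts Nov 18 07:00 at or after J8 ends Nov 17 23:00 → clear.
J3: starts Nov 18 08:00 at or after J8 ends Nov 17 23:00 → clear.
J5: starts Nov 18 11:30 at or after J8 ends Nov 17 23:00 → clear.
J6: starts Nov 19 08:30 at or after J8 ends Nov 17 23:00 → clear.
J7: starts Nov 19 12:00 at or after J8 ends Nov 17 23:00 → clear.

Yes — the slot is free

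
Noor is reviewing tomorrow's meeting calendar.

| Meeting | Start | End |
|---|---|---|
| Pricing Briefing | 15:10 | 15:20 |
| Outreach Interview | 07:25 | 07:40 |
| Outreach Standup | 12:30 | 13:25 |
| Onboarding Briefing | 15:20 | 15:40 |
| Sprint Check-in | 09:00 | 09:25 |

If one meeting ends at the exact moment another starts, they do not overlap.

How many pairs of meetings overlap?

Sorted by start: Outreach Interview, Sprint Check-in, Outreach Standup, Pricing Briefing, Onboarding Briefing.
Sprint Check-in starts after Outreach Interview ends, so nothing later overlaps Outreach Interview either.
Outreach Standup starts after Sprint Check-in ends, so nothing later overlaps Sprint Check-in either.
Pricing Briefing starts after Outreach Standup ends, so nothing later overlaps Outreach Standup either.
Onboarding Briefing starts exactly when Pricing Briefing ends (back-to-back, no overlap).
No pair overlaps.

0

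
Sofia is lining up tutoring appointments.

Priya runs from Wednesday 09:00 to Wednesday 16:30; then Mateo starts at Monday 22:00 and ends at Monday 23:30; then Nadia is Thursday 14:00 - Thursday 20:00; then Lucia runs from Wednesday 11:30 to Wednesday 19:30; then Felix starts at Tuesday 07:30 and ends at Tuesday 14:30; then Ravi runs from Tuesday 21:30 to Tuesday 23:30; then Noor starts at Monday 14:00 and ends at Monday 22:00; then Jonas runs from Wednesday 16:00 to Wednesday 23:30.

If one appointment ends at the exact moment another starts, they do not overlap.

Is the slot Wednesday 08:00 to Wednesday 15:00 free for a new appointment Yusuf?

No — it overlaps Lucia, Priya

Noor: ends Monday 22:00 at or before Yusuf starts Wednesday 08:00 → clear.
Mateo: ends Monday 23:30 at or before Yusuf starts Wednesday 08:00 → clear.
Felix: ends Tuesday 14:30 at or before Yusuf starts Wednesday 08:00 → clear.
Ravi: ends Tuesday 23:30 at or before Yusuf starts Wednesday 08:00 → clear.
Priya: starts Wednesday 09:00 before Yusuf ends Wednesday 15:00, and ends Wednesday 16:30 after Yusuf starts Wednesday 08:00 → overlap.
Lucia: starts Wednesday 11:30 before Yusuf ends Wednesday 15:00, and ends Wednesday 19:30 after Yusuf starts Wednesday 08:00 → overlap.
Jonas: starts Wednesday 16:00 at or after Yusuf ends Wednesday 15:00 → clear.
Nadia: starts Thursday 14:00 at or after Yusuf ends Wednesday 15:00 → clear.
Yusuf overlaps Lucia, Priya.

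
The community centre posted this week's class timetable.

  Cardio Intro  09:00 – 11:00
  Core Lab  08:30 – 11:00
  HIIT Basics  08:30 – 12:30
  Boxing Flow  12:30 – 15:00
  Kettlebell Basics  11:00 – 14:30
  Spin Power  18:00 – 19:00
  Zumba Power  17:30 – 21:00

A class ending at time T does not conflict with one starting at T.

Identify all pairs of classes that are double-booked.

Sorted by start: Core Lab, HIIT Basics, Cardio Intro, Kettlebell Basics, Boxing Flow, Zumba Power, Spin Power.
HIIT Basics starts before Core Lab ends → Core Lab and HIIT Basics overlap.
Cardio Intro starts before Core Lab ends → Core Lab and Cardio Intro overlap.
Kettlebell Basics starts exactly when Core Lab ends (back-to-back, no overlap), so Core Lab has no further overlaps.
Cardio Intro starts before HIIT Basics ends → HIIT Basics and Cardio Intro overlap.
Kettlebell Basics starts before HIIT Basics ends → HIIT Basics and Kettlebell Basics overlap.
Boxing Flow starts exactly when HIIT Basics ends (back-to-back, no overlap), so HIIT Basics has no further overlaps.
Kettlebell Basics starts exactly when Cardio Intro ends (back-to-back, no overlap), so Cardio Intro has no further overlaps.
Boxing Flow starts before Kettlebell Basics ends → Kettlebell Basics and Boxing Flow overlap.
Zumba Power starts after Kettlebell Basics ends, so Kettlebell Basics has no further overlaps.
Zumba Power starts after Boxing Flow ends, so Boxing Flow has no further overlaps.
Spin Power starts before Zumba Power ends → Zumba Power and Spin Power overlap.

Boxing Flow & Kettlebell Basics, Cardio Intro & Core Lab, Cardio Intro & HIIT Basics, Core Lab & HIIT Basics, HIIT Basics & Kettlebell Basics, Spin Power & Zumba Power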